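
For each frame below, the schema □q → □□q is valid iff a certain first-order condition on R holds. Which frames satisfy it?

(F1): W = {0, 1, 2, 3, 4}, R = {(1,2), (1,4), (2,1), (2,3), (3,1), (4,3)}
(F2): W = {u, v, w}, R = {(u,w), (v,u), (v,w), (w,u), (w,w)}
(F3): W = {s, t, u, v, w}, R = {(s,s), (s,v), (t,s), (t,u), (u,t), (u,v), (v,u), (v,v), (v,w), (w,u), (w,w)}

none

This is the axiom for transitivity; its first-order frame correspondent is ∀x ∀y ∀z (Rxy ∧ Ryz → Rxz).
(F1): fails — R31 and R12 but not R32.
(F2): fails — Ruw and Rwu but not Ruu.
(F3): fails — Ruv and Rvw but not Ruw.
Valid on no frame.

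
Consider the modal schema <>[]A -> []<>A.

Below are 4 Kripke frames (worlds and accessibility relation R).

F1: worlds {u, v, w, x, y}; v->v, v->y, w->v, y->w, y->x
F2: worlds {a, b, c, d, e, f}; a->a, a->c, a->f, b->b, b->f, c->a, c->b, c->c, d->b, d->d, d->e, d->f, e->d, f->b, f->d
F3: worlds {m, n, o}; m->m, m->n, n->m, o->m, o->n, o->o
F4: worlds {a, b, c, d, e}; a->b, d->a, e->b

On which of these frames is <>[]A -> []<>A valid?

Frame correspondent (Sahlqvist): forall x forall y forall z (Rxy & Rxz -> exists w (Ryw & Rzw)) — i.e. convergence.
F1: fails — Rvv and Rvy but v and y have no common successor.
F2: fails — Raa and Raf but a and f have no common successor.
F3: satisfies the condition.
F4: fails — Rab and Rab but b and b have no common successor.
Valid on: F3.

F3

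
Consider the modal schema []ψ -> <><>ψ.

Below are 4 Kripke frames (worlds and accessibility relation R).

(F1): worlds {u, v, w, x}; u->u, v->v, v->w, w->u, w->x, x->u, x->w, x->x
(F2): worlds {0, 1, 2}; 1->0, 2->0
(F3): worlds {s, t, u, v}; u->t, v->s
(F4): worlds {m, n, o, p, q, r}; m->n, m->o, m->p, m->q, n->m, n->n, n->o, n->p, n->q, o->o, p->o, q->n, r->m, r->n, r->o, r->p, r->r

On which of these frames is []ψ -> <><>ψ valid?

(F1), (F4)

This is the axiom for a generalized confluence (Geach) condition; its first-order frame correspondent is forall x exists w (xRw & x R^2 w).
(F1): holds.
(F2): fails — at 0 but no w with 0Rw and 0R²w.
(F3): fails — at s but no w with sRw and sR²w.
(F4): holds.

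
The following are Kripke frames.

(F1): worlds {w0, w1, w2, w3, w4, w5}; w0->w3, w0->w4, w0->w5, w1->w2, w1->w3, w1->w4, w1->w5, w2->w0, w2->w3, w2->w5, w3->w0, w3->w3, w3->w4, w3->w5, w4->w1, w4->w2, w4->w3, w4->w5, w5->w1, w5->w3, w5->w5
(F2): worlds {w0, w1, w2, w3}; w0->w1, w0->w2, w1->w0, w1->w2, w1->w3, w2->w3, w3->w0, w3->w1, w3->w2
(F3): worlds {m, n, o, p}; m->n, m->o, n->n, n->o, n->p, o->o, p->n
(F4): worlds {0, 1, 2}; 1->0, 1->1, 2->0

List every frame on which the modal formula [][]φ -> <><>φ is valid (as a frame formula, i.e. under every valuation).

Frame correspondent (Sahlqvist): forall x exists w (x R^2 w & x R^2 w) — i.e. a generalized confluence (Geach) condition.
(F1): ✓.
(F2): ✓.
(F3): ✓.
(F4): fails — at 0 but no w with 0R²w and 0R²w.
Valid on: (F1), (F2), (F3).

(F1), (F2), (F3)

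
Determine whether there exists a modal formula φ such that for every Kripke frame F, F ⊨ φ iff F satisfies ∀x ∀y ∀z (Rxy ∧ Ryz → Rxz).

Yes: it is transitivity, defined by the 4 schema □q → □□q.
Suppose □q→□□q is valid. Take Rxy, Ryz and set V(q)={w : Rxw}. Then □q at x, so □□q at x, so □q at y, so q at z, i.e. Rxz.

Yes — defined by □q → □□q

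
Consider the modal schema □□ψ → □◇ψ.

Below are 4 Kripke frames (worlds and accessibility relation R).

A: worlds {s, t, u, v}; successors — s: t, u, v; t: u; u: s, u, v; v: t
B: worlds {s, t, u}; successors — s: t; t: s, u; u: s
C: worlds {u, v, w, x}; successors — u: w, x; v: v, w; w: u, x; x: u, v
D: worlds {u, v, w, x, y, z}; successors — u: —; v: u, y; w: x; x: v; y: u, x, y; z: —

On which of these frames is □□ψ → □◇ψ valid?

A, B, C

This is the axiom for a generalized confluence (Geach) condition; its first-order frame correspondent is ∀x ∀z (xRz → ∃w (xR²w ∧ zRw)).
A: condition met.
B: condition met.
C: condition met.
D: fails — vRu but no t with vR²t and uRt.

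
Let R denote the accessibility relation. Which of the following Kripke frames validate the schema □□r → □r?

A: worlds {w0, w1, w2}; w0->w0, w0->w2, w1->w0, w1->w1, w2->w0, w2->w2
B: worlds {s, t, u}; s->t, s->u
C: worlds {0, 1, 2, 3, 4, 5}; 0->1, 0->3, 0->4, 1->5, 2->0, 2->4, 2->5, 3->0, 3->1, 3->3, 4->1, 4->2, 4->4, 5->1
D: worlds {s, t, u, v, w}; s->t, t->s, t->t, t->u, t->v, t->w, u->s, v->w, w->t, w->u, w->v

A

This is the axiom for density; its first-order frame correspondent is ∀x ∀y (Rxy → ∃z (Rxz ∧ Rzy)).
A: holds.
B: fails — Rsu but no z with Rsz and Rzu.
C: fails — R25 but no z with R2z and Rz5.
D: fails — Rvw but no z with Rvz and Rzw.
Valid on: A.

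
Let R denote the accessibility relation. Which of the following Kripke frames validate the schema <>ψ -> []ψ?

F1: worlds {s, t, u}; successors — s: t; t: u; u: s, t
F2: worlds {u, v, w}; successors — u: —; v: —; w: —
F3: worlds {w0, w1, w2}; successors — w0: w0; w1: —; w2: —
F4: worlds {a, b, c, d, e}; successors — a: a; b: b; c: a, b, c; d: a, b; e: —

F2, F3

This is the axiom for partial functionality; its first-order frame correspondent is forall x forall y forall z (Rxy & Rxz -> y = z).
F1: fails — u sees both s and t.
F2: ✓.
F3: ✓.
F4: fails — c sees both a and b.
Valid on: F2, F3.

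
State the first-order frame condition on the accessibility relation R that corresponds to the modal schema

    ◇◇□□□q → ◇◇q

∀x ∀y (xR²y → ∃w (yR³w ∧ xR²w))

This is a Sahlqvist (Geach-type) schema ◇^2□^3q → □^0◇^2q.
Minimal-valuation argument: fix x; take any y with xR^2y and any z with xR^0z. Set V(q) to the set of worlds R-reachable from y in exactly 3 steps. Then □^3q holds at y, so the antecedent holds at x; validity forces ◇^2q at z, giving a w with zR^2w and yR^3w.
First-order correspondent: ∀x ∀y (xR²y → ∃w (yR³w ∧ xR²w)).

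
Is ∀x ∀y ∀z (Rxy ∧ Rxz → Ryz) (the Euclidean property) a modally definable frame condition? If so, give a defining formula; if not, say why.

Definable; ◇r → □◇r defines it

This is a Sahlqvist condition; the 5 axiom ◇r → □◇r defines it.
Suppose ◇r→□◇r is valid. Take Rxy, Rxz and set V(r)={y}. Then ◇r at x, so □◇r at x, so ◇r at z, so some w with Rzw has r; w=y, i.e. Rzy. By symmetry of the argument, Ryz.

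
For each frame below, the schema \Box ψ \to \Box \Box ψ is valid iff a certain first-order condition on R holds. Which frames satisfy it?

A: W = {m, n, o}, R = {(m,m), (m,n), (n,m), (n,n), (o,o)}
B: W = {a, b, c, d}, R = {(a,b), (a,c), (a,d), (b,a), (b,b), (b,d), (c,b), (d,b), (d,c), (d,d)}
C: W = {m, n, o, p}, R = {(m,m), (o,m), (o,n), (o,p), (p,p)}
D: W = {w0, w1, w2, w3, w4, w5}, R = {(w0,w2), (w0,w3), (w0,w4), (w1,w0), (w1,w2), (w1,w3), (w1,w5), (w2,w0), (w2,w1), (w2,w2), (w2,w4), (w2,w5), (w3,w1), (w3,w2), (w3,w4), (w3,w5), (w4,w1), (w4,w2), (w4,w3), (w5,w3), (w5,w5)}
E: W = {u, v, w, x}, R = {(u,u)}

A, C, E

The schema corresponds to transitivity: \forall x \forall y \forall z (Rxy \wedge Ryz \to Rxz).
A: holds.
B: fails — Rab and Rba but not Raa.
C: holds.
D: fails — Rw3w1 and Rw1w3 but not Rw3w3.
E: holds.
Valid on: A, C, E.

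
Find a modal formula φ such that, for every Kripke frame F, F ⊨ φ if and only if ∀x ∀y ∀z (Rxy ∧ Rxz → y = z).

◇ψ → □ψ

This is partial functionality; the standard corresponding axiom is CD: ◇ψ → □ψ.
Suppose ◇ψ→□ψ is valid. Take Rxy, Rxz and set V(ψ)={y}. Then ◇ψ at x, so □ψ at x, so ψ at z, i.e. z=y.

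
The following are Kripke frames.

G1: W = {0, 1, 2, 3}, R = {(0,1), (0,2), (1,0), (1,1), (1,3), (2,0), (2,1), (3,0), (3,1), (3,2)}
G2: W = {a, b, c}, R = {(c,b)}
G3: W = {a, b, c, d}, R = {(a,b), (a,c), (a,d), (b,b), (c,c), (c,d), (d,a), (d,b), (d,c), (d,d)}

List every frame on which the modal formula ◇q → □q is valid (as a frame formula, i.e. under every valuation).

G2

This is the axiom for partial functionality; its first-order frame correspondent is ∀x ∀y ∀z (Rxy ∧ Rxz → y = z).
G1: fails — 0 sees both 1 and 2.
G2: satisfies the condition.
G3: fails — a sees both b and c.
Valid on: G2.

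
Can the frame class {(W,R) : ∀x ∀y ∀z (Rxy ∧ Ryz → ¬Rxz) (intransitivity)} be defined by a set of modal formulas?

No — not modally definable

If a class were modally definable it would be closed under surjective bounded morphisms (Goldblatt–Thomason).
The 7-cycle (worlds 0,1,2,3,4,5,6 with 0→1→2→3→4→5→6→0) is intransitive. Mapping every world to a single reflexive point • is a surjective bounded morphism; the reflexive point is not intransitive (R••∧R•• but R••).
So no modal formula (or set of formulas) defines exactly the intransitive frames.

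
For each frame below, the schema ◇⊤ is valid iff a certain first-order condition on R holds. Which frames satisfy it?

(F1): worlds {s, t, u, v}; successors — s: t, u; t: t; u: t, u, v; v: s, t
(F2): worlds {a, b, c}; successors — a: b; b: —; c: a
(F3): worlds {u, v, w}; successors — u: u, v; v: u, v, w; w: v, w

Frame correspondent (Sahlqvist): ∀x ∃y Rxy — i.e. seriality.
(F1): satisfies the condition.
(F2): fails — world b has no successor.
(F3): satisfies the condition.
Valid on: (F1), (F3).

(F1), (F3)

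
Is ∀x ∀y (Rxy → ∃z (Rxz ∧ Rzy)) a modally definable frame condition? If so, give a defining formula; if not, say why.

The condition is density. A defining modal formula is □□q → □q.
Suppose □□q→□q is valid. Take Rxy and set V(q)={w : xR²w}. Then □□q at x, so □q at x, so q at y, i.e. ∃z(Rxz∧Rzy).

Yes, by □□q → □q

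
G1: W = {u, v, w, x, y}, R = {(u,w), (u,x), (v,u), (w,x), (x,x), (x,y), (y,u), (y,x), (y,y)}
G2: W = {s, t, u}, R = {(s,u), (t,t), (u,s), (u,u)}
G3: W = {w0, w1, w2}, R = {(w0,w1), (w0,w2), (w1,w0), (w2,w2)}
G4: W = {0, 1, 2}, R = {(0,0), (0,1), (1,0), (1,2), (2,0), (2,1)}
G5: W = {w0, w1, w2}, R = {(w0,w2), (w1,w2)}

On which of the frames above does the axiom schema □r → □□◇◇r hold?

G2, G4, G5

Frame correspondent (Sahlqvist): ∀x ∀z (xR²z → ∃w (xRw ∧ zR²w)) — i.e. a generalized confluence (Geach) condition.
G1: fails — vR²w but no t with vRt and wR²t.
G2: satisfies the condition.
G3: fails — w1R²w1 but no w with w1Rw and w1R²w.
G4: satisfies the condition.
G5: satisfies the condition.
Valid on: G2, G4, G5.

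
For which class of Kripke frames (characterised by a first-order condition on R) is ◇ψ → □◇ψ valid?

the Euclidean property

Suppose ◇ψ→□◇ψ is valid. Take Rxy, Rxz and set V(ψ)={y}. Then ◇ψ at x, so □◇ψ at x, so ◇ψ at z, so some w with Rzw has ψ; w=y, i.e. Rzy. By symmetry of the argument, Ryz.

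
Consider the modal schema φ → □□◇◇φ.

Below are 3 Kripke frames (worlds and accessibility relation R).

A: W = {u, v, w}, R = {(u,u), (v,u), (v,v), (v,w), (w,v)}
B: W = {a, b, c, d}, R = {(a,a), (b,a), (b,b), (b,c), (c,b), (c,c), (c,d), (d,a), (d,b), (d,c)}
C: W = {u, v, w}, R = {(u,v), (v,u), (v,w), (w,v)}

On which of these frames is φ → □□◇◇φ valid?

This is the axiom for a generalized confluence (Geach) condition; its first-order frame correspondent is ∀x ∀z (xR²z → ∃w (x = w ∧ zR²w)).
A: fails — vR²u but no t with v=t and uR²t.
B: fails — bR²a but no w with b=w and aR²w.
C: holds.

C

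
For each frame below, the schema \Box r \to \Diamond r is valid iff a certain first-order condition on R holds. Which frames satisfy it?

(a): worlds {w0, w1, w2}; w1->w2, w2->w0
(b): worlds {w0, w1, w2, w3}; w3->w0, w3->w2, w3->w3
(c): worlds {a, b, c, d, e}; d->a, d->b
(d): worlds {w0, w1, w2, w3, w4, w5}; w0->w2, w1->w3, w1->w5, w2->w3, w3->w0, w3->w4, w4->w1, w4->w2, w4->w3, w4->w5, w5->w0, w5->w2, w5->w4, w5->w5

(d)

The schema corresponds to seriality: \forall x \exists y Rxy.
(a): fails — world w0 has no successor.
(b): fails — world w0 has no successor.
(c): fails — world a has no successor.
(d): condition met.
Valid on: (d).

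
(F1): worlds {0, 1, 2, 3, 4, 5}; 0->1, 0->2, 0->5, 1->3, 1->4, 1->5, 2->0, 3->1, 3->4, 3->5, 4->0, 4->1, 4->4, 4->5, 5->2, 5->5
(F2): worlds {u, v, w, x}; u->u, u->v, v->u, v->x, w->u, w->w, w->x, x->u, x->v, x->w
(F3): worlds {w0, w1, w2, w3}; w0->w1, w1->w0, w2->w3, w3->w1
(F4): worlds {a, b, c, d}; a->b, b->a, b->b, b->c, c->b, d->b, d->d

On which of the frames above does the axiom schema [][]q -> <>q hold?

(F2), (F4)

The schema corresponds to a generalized confluence (Geach) condition: forall x exists w (x R^2 w & xRw).
(F1): fails — at 2 but no w with 2R²w and 2Rw.
(F2): holds.
(F3): fails — at w0 but no w with w0R²w and w0Rw.
(F4): holds.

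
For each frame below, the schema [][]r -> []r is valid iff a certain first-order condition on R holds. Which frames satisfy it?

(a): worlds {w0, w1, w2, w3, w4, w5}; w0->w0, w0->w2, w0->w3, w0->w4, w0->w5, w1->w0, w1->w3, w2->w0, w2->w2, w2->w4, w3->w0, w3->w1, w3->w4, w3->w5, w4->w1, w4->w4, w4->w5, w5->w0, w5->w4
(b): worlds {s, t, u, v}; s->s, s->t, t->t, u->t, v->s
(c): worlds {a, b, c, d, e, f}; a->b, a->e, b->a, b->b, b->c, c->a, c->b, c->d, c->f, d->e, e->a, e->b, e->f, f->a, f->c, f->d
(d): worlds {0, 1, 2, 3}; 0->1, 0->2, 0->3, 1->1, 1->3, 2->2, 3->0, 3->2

(a), (b)

The schema corresponds to density: forall x forall y (Rxy -> exists z (Rxz & Rzy)).
(a): condition met.
(b): condition met.
(c): fails — Rcf but no z with Rcz and Rzf.
(d): fails — R30 but no z with R3z and Rz0.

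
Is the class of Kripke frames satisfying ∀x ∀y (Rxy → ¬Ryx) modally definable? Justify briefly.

No

Modal frame validity is preserved under surjective bounded morphisms.
The 4-cycle (worlds s,t,u,v with s→t→u→v→s) is asymmetric. Mapping every world to a single reflexive point • is a surjective bounded morphism, and the reflexive point is not asymmetric (R•• but asymmetry requires ¬R••).
So the class is not modally definable.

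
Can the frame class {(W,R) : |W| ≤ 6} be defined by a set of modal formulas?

Not modally definable

If a class were modally definable it would be closed under disjoint unions (Goldblatt–Thomason).
Any modal formula valid on each of 7 disjoint one-world frames is valid on their disjoint union (validity is preserved under disjoint unions). Each one-world frame has |W|=1≤6, but the union has |W|=7.
Hence having at most 6 worlds is not modally definable.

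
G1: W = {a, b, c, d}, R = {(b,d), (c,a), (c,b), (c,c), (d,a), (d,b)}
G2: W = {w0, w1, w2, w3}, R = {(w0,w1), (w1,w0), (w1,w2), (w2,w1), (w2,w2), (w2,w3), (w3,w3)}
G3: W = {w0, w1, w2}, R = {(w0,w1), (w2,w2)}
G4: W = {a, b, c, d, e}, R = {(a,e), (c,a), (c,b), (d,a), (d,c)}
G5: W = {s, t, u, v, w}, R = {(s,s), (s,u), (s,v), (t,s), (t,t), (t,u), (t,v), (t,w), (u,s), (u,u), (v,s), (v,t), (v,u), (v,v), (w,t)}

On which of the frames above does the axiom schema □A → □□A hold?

Frame correspondent (Sahlqvist): ∀x ∀y ∀z (Rxy ∧ Ryz → Rxz) — i.e. transitivity.
G1: fails — Rcb and Rbd but not Rcd.
G2: fails — Rw1w2 and Rw2w1 but not Rw1w1.
G3: satisfies the condition.
G4: fails — Rdc and Rcb but not Rdb.
G5: fails — Rwt and Rtv but not Rwv.

G3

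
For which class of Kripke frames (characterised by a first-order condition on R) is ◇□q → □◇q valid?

Suppose ◇□q→□◇q is valid. Take Rxy, Rxz and set V(q)={w : Ryw}. Then □q at y so ◇□q at x, so □◇q at x, so ◇q at z, giving w with Rzw and Ryw.

convergence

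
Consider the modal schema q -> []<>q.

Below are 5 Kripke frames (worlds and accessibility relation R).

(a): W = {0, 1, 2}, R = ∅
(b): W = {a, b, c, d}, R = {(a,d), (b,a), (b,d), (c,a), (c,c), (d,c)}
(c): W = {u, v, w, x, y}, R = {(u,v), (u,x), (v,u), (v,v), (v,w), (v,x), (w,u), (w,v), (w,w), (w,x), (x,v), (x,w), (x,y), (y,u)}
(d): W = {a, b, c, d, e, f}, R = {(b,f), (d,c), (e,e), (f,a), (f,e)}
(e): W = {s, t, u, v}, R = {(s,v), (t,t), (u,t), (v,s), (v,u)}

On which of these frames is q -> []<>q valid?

(a)

This is the axiom for symmetry; its first-order frame correspondent is forall x forall y (Rxy -> Ryx).
(a): holds.
(b): fails — Rdc but not Rcd.
(c): fails — Rwu but not Ruw.
(d): fails — Rdc but not Rcd.
(e): fails — Rut but not Rtu.
Valid on: (a).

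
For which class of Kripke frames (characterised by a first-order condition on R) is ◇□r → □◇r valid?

Suppose ◇□r→□◇r is valid. Take Rxy, Rxz and set V(r)={w : Ryw}. Then □r at y so ◇□r at x, so □◇r at x, so ◇r at z, giving w with Rzw and Ryw.
The converse is a direct semantic check.
So the correspondent is convergence.

Convergence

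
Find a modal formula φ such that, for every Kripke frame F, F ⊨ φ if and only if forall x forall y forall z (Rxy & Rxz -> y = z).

The condition is partial functionality. The CD schema ◇s → □s defines it.
Suppose ◇s→□s is valid. Take Rxy, Rxz and set V(s)={y}. Then ◇s at x, so □s at x, so s at z, i.e. z=y.

◇s → □s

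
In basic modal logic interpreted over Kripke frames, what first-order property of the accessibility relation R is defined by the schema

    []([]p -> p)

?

shift-reflexivity: forall x forall y (Rxy -> Ryy)

Suppose □(□p→p) is valid. Take Rxy and set V(p)={w : Ryw}. Then at y, □p holds; since □(□p→p) at x, □p→p at y, so p at y, i.e. Ryy.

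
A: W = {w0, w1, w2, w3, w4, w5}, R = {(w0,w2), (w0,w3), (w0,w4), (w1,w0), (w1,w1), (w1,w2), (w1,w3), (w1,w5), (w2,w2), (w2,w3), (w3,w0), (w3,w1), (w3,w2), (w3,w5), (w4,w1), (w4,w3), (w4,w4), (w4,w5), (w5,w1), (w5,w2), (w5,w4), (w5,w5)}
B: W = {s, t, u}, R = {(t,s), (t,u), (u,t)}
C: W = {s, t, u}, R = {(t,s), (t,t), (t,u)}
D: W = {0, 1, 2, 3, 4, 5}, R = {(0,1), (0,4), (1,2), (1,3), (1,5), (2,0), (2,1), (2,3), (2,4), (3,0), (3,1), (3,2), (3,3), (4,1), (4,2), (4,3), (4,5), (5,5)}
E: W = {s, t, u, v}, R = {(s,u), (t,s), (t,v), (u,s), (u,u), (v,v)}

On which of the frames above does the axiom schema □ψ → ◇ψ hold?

This is the axiom for seriality; its first-order frame correspondent is ∀x ∃y Rxy.
A: satisfies the condition.
B: fails — world s has no successor.
C: fails — world s has no successor.
D: satisfies the condition.
E: satisfies the condition.

A, D, E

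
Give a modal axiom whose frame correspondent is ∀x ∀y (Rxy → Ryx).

ψ → □◇ψ

A defining formula is ψ → □◇ψ (the B axiom).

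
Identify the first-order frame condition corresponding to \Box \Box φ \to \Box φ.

Suppose □□φ→□φ is valid. Take Rxy and set V(φ)={w : xR²w}. Then □□φ at x, so □φ at x, so φ at y, i.e. ∃z(Rxz∧Rzy).
The converse is a direct semantic check.
So the correspondent is density.

density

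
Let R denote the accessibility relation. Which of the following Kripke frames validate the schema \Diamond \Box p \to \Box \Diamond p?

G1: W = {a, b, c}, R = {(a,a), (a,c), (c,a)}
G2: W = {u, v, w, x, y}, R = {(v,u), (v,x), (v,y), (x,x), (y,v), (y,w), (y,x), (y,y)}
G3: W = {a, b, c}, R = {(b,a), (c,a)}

The schema corresponds to convergence: \forall x \forall y \forall z (Rxy \wedge Rxz \to \exists w (Ryw \wedge Rzw)).
G1: holds.
G2: fails — Rvu and Rvu but u and u have no common successor.
G3: fails — Rba and Rba but a and a have no common successor.
Valid on: G1.

G1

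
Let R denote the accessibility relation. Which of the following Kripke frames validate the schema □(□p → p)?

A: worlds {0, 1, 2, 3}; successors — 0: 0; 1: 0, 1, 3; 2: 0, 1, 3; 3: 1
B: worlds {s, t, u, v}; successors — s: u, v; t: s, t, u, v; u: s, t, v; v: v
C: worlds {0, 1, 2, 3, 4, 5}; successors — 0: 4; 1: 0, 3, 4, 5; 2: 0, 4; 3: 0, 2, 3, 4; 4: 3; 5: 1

none

The schema corresponds to shift-reflexivity: ∀x ∀y (Rxy → Ryy).
A: fails — R23 but not R33.
B: fails — Rus but not Rss.
C: fails — R10 but not R00.
Valid on no frame.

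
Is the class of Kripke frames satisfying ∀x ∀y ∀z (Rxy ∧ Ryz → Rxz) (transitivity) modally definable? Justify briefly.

Yes: it is transitivity, defined by the 4 schema □r → □□r.
Suppose □r→□□r is valid. Take Rxy, Ryz and set V(r)={w : Rxw}. Then □r at x, so □□r at x, so □r at y, so r at z, i.e. Rxz.

Definable; □r → □□r defines it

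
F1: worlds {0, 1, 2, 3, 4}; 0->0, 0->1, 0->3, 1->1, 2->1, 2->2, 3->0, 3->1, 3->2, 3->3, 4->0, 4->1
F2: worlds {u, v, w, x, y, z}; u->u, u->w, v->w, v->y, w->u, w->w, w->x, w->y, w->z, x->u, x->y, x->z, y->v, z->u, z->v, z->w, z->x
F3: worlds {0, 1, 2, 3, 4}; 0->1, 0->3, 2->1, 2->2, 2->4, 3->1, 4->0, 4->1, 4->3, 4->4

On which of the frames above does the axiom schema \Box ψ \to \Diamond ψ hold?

F1, F2

Frame correspondent (Sahlqvist): \forall x \exists y Rxy — i.e. seriality.
F1: ✓.
F2: ✓.
F3: fails — world 1 has no successor.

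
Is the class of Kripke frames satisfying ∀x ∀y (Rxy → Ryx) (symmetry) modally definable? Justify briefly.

Yes, by p → □◇p

The condition is symmetry. A defining modal formula is p → □◇p.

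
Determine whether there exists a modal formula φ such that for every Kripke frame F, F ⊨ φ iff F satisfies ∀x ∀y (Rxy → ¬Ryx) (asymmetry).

Modal frame validity is preserved under surjective bounded morphisms.
The 5-cycle (worlds 0,1,2,3,4 with 0→1→2→3→4→0) is asymmetric. Mapping every world to a single reflexive point • is a surjective bounded morphism, and the reflexive point is not asymmetric (R•• but asymmetry requires ¬R••).
So the class is not modally definable.

Not definable by any modal formula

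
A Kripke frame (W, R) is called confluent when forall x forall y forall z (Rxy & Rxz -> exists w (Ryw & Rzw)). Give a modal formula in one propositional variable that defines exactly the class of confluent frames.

◇□q → □◇q

A defining formula is ◇□q → □◇q (the .2 axiom).
Suppose ◇□q→□◇q is valid. Take Rxy, Rxz and set V(q)={w : Ryw}. Then □q at y so ◇□q at x, so □◇q at x, so ◇q at z, giving w with Rzw and Ryw.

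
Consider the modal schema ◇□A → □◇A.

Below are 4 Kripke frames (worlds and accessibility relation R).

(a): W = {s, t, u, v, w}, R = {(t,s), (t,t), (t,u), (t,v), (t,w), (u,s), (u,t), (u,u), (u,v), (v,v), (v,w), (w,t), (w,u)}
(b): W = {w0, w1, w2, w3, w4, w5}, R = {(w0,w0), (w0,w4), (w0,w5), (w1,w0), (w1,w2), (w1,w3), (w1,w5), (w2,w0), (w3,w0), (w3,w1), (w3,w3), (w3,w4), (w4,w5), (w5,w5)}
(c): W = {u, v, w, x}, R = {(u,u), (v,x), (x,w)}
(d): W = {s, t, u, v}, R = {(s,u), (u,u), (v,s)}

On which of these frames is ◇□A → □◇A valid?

This is the axiom for convergence; its first-order frame correspondent is ∀x ∀y ∀z (Rxy ∧ Rxz → ∃w (Ryw ∧ Rzw)).
(a): fails — Rtv and Rts but v and s have no common successor.
(b): fails — Rw1w5 and Rw1w2 but w5 and w2 have no common successor.
(c): fails — Rxw and Rxw but w and w have no common successor.
(d): holds.
Valid on: (d).

(d)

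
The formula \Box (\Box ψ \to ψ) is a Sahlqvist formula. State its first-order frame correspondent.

shift-reflexivity: \forall x \forall y (Rxy \to Ryy)

This schema is the T□ axiom.
It corresponds to shift-reflexivity: \forall x \forall y (Rxy \to Ryy).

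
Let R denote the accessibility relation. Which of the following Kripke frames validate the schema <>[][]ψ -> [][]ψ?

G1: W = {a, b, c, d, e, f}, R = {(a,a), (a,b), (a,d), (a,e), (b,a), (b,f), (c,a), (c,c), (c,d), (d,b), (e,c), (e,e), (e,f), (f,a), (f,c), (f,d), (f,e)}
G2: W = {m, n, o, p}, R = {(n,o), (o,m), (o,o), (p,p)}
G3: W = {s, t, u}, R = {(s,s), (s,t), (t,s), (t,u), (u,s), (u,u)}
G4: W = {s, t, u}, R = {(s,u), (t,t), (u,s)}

Frame correspondent (Sahlqvist): forall x forall y forall z ((xRy & x R^2 z) -> exists w (y R^2 w & z = w)) — i.e. a generalized confluence (Geach) condition.
G1: fails — aRb, aR²f but no w with bR²w and f=w.
G2: fails — oRm, oR²m but no w with mR²w and m=w.
G3: holds.
G4: fails — sRu, sR²s but no w with uR²w and s=w.

G3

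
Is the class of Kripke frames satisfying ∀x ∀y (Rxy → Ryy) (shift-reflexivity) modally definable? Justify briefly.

The condition is shift-reflexivity. A defining modal formula is □(□p → p).
Suppose □(□p→p) is valid. Take Rxy and set V(p)={w : Ryw}. Then at y, □p holds; since □(□p→p) at x, □p→p at y, so p at y, i.e. Ryy.

Definable; □(□p → p) defines it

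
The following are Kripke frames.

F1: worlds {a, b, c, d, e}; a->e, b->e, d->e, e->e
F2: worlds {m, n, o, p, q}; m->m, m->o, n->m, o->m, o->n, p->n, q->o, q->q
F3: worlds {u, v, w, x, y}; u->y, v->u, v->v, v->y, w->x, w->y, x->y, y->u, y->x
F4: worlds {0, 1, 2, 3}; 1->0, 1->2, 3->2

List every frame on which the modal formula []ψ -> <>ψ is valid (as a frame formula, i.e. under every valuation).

F2, F3

This is the axiom for seriality; its first-order frame correspondent is forall x exists y Rxy.
F1: fails — world c has no successor.
F2: holds.
F3: holds.
F4: fails — world 0 has no successor.
Valid on: F2, F3.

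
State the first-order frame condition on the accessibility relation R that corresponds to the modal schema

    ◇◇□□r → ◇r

This is a Sahlqvist (Geach-type) schema ◇^2□^2r → □^0◇^1r.
Minimal-valuation argument: fix x; take any y with xR^2y and any z with xR^0z. Set V(r) to the set of worlds R-reachable from y in exactly 2 steps. Then □^2r holds at y, so the antecedent holds at x; validity forces ◇^1r at z, giving a w with zR^1w and yR^2w.
First-order correspondent: ∀x ∀y (xR²y → ∃w (yR²w ∧ xRw)).

∀x ∀y (xR²y → ∃w (yR²w ∧ xRw))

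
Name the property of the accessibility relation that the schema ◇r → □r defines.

Suppose ◇r→□r is valid. Take Rxy, Rxz and set V(r)={y}. Then ◇r at x, so □r at x, so r at z, i.e. z=y.

partial functionality: ∀x ∀y ∀z (Rxy ∧ Rxz → y = z)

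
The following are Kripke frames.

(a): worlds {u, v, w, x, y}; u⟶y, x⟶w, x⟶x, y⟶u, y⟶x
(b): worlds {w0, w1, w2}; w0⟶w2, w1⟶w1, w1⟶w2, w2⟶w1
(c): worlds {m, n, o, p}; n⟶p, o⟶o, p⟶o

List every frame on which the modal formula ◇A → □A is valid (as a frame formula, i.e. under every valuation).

Frame correspondent (Sahlqvist): ∀x ∀y ∀z (Rxy ∧ Rxz → y = z) — i.e. partial functionality.
(a): fails — x sees both w and x.
(b): fails — w1 sees both w1 and w2.
(c): ✓.
Valid on: (c).

(c)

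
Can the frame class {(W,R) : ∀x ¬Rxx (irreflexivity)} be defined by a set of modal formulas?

Not definable by any modal formula

Modal frame validity is preserved under surjective bounded morphisms.
The 5-cycle (worlds w0,w1,w2,w3,w4 with w0→w1→w2→w3→w4→w0) is irreflexive, and the map sending every world to a single reflexive point • is a surjective bounded morphism (forth: every edge maps to (•,•); back: every world has a successor). So any modal formula valid on the 5-cycle is also valid on the reflexive point, which is not irreflexive.
So no modal formula (or set of formulas) defines exactly the irreflexive frames.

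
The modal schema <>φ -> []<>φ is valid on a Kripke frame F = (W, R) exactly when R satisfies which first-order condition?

the Euclidean property: forall x forall y forall z (Rxy & Rxz -> Ryz)

Suppose ◇φ→□◇φ is valid. Take Rxy, Rxz and set V(φ)={y}. Then ◇φ at x, so □◇φ at x, so ◇φ at z, so some w with Rzw has φ; w=y, i.e. Rzy. By symmetry of the argument, Ryz.
The converse is a direct semantic check.
Frame condition: forall x forall y forall z (Rxy & Rxz -> Ryz).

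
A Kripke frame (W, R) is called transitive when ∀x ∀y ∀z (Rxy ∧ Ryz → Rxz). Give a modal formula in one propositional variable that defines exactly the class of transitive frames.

A defining formula is □s → □□s (the 4 axiom).
Suppose □s→□□s is valid. Take Rxy, Ryz and set V(s)={w : Rxw}. Then □s at x, so □□s at x, so □s at y, so s at z, i.e. Rxz.

□s → □□s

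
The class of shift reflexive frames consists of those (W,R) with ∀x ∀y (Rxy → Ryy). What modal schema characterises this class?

This is shift-reflexivity; the standard corresponding axiom is T□: □(□q → q).
Suppose □(□q→q) is valid. Take Rxy and set V(q)={w : Ryw}. Then at y, □q holds; since □(□q→q) at x, □q→q at y, so q at y, i.e. Ryy.

□(□q → q)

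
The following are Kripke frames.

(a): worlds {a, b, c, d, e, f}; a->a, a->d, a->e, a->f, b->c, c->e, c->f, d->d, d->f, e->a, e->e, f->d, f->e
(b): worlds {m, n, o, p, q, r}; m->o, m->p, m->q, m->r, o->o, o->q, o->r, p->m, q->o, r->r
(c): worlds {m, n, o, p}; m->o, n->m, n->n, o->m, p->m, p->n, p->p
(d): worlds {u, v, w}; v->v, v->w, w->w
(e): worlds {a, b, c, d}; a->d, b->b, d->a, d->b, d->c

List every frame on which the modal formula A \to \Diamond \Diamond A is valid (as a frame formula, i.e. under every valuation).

(c)

Frame correspondent (Sahlqvist): \forall x \exists w (x = w \wedge x R^2 w) — i.e. a generalized confluence (Geach) condition.
(a): fails — at b but no w with b=w and bR²w.
(b): fails — at n but no w with n=w and nR²w.
(c): ✓.
(d): fails — at u but no t with u=t and uR²t.
(e): fails — at c but no w with c=w and cR²w.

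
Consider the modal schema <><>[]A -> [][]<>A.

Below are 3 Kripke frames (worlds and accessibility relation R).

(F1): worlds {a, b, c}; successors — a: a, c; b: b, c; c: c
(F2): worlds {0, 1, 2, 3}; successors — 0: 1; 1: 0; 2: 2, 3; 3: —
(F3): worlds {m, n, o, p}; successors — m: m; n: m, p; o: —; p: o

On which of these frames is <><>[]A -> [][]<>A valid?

(F1)

Frame correspondent (Sahlqvist): forall x forall y forall z ((x R^2 y & x R^2 z) -> exists w (yRw & zRw)) — i.e. a generalized confluence (Geach) condition.
(F1): ✓.
(F2): fails — 2R²2, 2R²3 but no w with 2Rw and 3Rw.
(F3): fails — nR²m, nR²o but no w with mRw and oRw.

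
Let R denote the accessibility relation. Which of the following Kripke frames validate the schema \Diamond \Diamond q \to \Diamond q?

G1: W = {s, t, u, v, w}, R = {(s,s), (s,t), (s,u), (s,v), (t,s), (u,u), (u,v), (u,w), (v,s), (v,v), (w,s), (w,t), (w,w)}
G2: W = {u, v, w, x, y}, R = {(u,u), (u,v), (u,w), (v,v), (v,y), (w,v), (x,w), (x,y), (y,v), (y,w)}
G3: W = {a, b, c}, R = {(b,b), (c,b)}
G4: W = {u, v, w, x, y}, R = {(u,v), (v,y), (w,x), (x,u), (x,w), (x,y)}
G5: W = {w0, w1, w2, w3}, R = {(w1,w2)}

This is the axiom for transitivity; its first-order frame correspondent is \forall x \forall y \forall z (Rxy \wedge Ryz \to Rxz).
G1: fails — Ruv and Rvs but not Rus.
G2: fails — Ruv and Rvy but not Ruy.
G3: satisfies the condition.
G4: fails — Ruv and Rvy but not Ruy.
G5: satisfies the condition.

G3, G5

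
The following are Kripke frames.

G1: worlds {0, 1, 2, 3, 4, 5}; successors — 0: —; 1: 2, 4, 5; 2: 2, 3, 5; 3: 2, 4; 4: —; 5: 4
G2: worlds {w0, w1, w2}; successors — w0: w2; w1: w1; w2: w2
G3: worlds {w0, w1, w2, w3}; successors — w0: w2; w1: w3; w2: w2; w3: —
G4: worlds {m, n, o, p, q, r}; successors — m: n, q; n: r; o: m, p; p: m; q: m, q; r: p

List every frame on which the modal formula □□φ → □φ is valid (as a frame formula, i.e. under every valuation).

G2

This is the axiom for density; its first-order frame correspondent is ∀x ∀y (Rxy → ∃z (Rxz ∧ Rzy)).
G1: fails — R34 but no z with R3z and Rz4.
G2: condition met.
G3: fails — Rw1w3 but no z with Rw1z and Rzw3.
G4: fails — Rnr but no z with Rnz and Rzr.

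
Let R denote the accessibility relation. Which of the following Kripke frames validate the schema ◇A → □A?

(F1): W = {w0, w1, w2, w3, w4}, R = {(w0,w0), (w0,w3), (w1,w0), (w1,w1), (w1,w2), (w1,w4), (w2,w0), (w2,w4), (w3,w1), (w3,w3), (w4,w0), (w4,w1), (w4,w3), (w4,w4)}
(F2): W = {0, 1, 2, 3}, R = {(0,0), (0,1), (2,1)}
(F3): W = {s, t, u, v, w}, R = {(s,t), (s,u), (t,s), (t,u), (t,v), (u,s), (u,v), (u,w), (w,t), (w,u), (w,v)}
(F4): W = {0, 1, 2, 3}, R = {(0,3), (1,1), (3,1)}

Frame correspondent (Sahlqvist): ∀x ∀y ∀z (Rxy ∧ Rxz → y = z) — i.e. partial functionality.
(F1): fails — w0 sees both w0 and w3.
(F2): fails — 0 sees both 0 and 1.
(F3): fails — s sees both t and u.
(F4): satisfies the condition.

(F4)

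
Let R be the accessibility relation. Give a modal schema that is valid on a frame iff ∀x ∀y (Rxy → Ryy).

A defining formula is □(□ψ → ψ) (the T□ axiom).
Suppose □(□ψ→ψ) is valid. Take Rxy and set V(ψ)={w : Ryw}. Then at y, □ψ holds; since □(□ψ→ψ) at x, □ψ→ψ at y, so ψ at y, i.e. Ryy.

□(□ψ → ψ)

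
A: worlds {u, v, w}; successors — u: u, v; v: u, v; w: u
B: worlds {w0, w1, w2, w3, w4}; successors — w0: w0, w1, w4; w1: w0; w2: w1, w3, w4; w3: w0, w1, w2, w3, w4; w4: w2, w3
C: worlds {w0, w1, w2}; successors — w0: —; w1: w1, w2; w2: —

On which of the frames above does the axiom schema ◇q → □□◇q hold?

A

The schema corresponds to a generalized confluence (Geach) condition: ∀x ∀y ∀z ((xRy ∧ xR²z) → ∃w (y = w ∧ zRw)).
A: satisfies the condition.
B: fails — w0Rw0, w0R²w2 but no w with w0=w and w2Rw.
C: fails — w1Rw1, w1R²w2 but no w with w1=w and w2Rw.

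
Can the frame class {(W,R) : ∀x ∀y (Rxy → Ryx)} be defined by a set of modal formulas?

Yes, by r → □◇r

Yes: it is symmetry, defined by the B schema r → □◇r.
Suppose r→□◇r is valid. Take Rxy and set V(r)={x}. Then r at x, so □◇r at x, so ◇r at y, so some z with Ryz has r; z=x, i.e. Ryx.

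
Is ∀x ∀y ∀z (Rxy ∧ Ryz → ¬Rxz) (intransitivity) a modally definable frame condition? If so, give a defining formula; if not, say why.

Any modally definable frame class is closed under surjective bounded morphisms.
The 5-cycle (worlds a,b,c,d,e with a→b→c→d→e→a) is intransitive. Mapping every world to a single reflexive point • is a surjective bounded morphism; the reflexive point is not intransitive (R••∧R•• but R••).
Hence intransitivity is not modally definable.

Not modally definable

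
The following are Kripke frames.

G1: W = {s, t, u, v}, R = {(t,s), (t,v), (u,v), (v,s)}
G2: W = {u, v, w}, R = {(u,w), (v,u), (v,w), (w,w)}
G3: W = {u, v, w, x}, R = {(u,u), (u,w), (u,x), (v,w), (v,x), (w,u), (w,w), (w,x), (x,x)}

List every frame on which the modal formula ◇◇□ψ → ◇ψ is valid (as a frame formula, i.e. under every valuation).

This is the axiom for a generalized confluence (Geach) condition; its first-order frame correspondent is ∀x ∀y (xR²y → ∃w (yRw ∧ xRw)).
G1: fails — tR²s but no w with sRw and tRw.
G2: condition met.
G3: condition met.

G2, G3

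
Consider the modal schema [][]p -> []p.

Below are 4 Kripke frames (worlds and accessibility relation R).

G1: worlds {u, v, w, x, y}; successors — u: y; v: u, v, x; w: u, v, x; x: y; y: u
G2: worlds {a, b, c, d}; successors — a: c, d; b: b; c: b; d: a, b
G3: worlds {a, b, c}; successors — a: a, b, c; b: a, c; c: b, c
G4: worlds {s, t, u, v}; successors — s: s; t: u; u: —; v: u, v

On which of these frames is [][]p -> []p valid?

This is the axiom for density; its first-order frame correspondent is forall x forall y (Rxy -> exists z (Rxz & Rzy)).
G1: fails — Ruy but no z with Ruz and Rzy.
G2: fails — Rac but no z with Raz and Rzc.
G3: holds.
G4: fails — Rtu but no z with Rtz and Rzu.

G3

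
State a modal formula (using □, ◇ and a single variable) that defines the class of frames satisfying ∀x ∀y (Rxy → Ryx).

s → □◇s

A defining formula is s → □◇s (the B axiom).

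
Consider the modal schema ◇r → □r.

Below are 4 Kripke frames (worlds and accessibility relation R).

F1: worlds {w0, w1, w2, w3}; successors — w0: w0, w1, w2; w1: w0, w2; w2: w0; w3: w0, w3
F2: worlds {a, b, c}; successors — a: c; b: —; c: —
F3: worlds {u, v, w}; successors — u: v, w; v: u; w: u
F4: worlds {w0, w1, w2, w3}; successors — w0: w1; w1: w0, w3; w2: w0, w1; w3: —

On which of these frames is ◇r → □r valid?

F2

This is the axiom for partial functionality; its first-order frame correspondent is ∀x ∀y ∀z (Rxy ∧ Rxz → y = z).
F1: fails — w0 sees both w0 and w1.
F2: satisfies the condition.
F3: fails — u sees both v and w.
F4: fails — w1 sees both w0 and w3.
Valid on: F2.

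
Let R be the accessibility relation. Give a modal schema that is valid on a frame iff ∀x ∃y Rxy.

□r → ◇r

A defining formula is □r → ◇r (the D axiom).
Suppose □r→◇r is valid. At any x set V(r)=W. Then □r at x, so ◇r at x, so x has a successor.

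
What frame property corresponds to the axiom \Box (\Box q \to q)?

Suppose □(□q→q) is valid. Take Rxy and set V(q)={w : Ryw}. Then at y, □q holds; since □(□q→q) at x, □q→q at y, so q at y, i.e. Ryy.

shift-reflexivity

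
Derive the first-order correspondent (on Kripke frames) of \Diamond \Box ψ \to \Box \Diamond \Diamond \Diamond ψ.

This is a Sahlqvist (Geach-type) schema ◇^1□^1ψ → □^1◇^3ψ.
First-order correspondent: \forall x \forall y \forall z ((xRy \wedge xRz) \to \exists w (yRw \wedge z R^3 w)).

\forall x \forall y \forall z ((xRy \wedge xRz) \to \exists w (yRw \wedge z R^3 w))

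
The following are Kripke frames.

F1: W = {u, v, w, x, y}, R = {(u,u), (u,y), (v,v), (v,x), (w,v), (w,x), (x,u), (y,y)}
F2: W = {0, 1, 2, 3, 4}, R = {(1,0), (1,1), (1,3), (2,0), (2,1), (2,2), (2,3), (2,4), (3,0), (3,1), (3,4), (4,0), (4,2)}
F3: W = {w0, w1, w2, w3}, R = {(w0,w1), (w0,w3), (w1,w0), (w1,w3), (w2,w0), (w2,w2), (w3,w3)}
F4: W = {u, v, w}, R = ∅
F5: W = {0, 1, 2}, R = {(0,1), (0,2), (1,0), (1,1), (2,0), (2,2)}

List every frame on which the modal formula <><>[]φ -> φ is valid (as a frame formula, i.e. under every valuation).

F4

The schema corresponds to a generalized confluence (Geach) condition: forall x forall y (x R^2 y -> exists w (yRw & x = w)).
F1: fails — uR²y but no t with yRt and u=t.
F2: fails — 1R²0 but no w with 0Rw and 1=w.
F3: fails — w0R²w0 but no w with w0Rw and w0=w.
F4: holds.
F5: fails — 0R²0 but no w with 0Rw and 0=w.
Valid on: F4.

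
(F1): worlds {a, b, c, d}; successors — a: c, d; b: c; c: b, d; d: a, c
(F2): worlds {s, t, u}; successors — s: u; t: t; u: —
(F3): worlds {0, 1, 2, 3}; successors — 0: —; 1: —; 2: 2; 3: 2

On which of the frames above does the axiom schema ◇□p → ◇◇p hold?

(F1), (F3)

Frame correspondent (Sahlqvist): ∀x ∀y (xRy → ∃w (yRw ∧ xR²w)) — i.e. a generalized confluence (Geach) condition.
(F1): satisfies the condition.
(F2): fails — sRu but no w with uRw and sR²w.
(F3): satisfies the condition.
Valid on: (F1), (F3).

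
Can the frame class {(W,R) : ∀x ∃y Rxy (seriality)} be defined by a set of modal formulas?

This is a Sahlqvist condition; the D axiom □p → ◇p defines it.
Suppose □p→◇p is valid. At any x set V(p)=W. Then □p at x, so ◇p at x, so x has a successor.

Yes, by □p → ◇p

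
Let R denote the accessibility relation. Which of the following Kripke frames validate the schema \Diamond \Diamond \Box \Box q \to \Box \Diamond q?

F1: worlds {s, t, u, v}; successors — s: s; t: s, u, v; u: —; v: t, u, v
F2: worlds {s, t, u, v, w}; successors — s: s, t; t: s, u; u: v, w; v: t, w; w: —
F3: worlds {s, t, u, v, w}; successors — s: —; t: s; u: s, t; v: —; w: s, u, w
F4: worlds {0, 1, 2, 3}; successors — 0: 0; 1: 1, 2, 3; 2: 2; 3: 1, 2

F4

Frame correspondent (Sahlqvist): \forall x \forall y \forall z ((x R^2 y \wedge xRz) \to \exists w (y R^2 w \wedge zRw)) — i.e. a generalized confluence (Geach) condition.
F1: fails — tR²s, tRu but no w with sR²w and uRw.
F2: fails — sR²u, sRt but no w* with uR²w* and tRw*.
F3: fails — uR²s, uRs but no w* with sR²w* and sRw*.
F4: satisfies the condition.
Valid on: F4.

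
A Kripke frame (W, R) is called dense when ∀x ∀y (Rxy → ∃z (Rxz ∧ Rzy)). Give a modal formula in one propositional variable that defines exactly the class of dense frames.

□□q → □q

This is density; the standard corresponding axiom is C4: □□q → □q.
Suppose □□q→□q is valid. Take Rxy and set V(q)={w : xR²w}. Then □□q at x, so □q at x, so q at y, i.e. ∃z(Rxz∧Rzy).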